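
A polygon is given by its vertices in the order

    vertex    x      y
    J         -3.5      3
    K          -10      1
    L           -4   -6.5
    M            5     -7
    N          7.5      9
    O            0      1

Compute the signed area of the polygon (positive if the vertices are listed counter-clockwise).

132.25

Apply the shoelace (surveyor's) formula: 2A = Σ (x_i·y_{i+1} − x_{i+1}·y_i), indices taken mod 6.
Cross-terms: 26.5, 69, 60.5, 97.5, 7.5, 3.5  ⇒  Σ = 264.5
Signed area = Σ/2 = 132.25 (positive ⇒ counter-clockwise traversal).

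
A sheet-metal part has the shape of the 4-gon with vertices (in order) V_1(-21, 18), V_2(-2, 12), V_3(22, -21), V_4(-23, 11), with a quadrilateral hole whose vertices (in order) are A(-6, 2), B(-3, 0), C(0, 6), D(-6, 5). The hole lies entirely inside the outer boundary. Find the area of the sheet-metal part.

Outer boundary:
Cross-terms: -216, -222, -241, -183  ⇒  Σ = -862
Area = |Σ|/2 = 431.
Hole:
Apply the shoelace (surveyor's) formula: 2A = Σ (x_i·y_{i+1} − x_{i+1}·y_i), indices taken mod 4.
Σ = (6) + (-18) + (36) + (18) = 42
Area = |Σ|/2 = 21.
Net area = 431 − 21 = 410.

410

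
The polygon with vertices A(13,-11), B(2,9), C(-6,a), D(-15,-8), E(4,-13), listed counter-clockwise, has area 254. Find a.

The doubled signed area Σ (x_i y_{i+1} − x_{i+1} y_i) is linear in a.
With a=0 it equals 593; the coefficient of a is 17 (from the two edges through C).
So 17·a + 593 = 2·254 = 508 ⇒ a = -5.

-5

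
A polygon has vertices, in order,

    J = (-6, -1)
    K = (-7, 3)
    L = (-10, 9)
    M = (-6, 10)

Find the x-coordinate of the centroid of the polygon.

Apply Gauss's area formula. First the cross-terms c_i = x_i·y_{i+1} − x_{i+1}·y_i:
  -25, -33, -46, 66  ⇒  2A = -38, A = -19.
Then Σ (x_i + x_{i+1})·c_i = 830, so x̄ = 830 / (6·(-19)) = -415/57.

-415/57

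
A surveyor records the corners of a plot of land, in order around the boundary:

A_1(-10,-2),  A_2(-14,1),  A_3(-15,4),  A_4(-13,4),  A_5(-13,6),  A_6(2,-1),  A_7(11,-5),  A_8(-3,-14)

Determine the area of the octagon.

Apply the shoelace formula: 2A = Σ (x_i·y_{i+1} − x_{i+1}·y_i), indices taken mod 8.
Σ = (-38) + (-41) + (-8) + (-26) + (1) + (1) + (-169) + (-134) = -414
Area = |Σ|/2 = 207.

207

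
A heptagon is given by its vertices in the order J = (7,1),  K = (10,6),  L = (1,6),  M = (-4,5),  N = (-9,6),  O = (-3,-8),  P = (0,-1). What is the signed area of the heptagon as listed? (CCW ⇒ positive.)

Apply the surveyor's formula: 2A = Σ (x_i·y_{i+1} − x_{i+1}·y_i), indices taken mod 7.
Σ = (32) + (54) + (29) + (21) + (90) + (3) + (7) = 236
Signed area = Σ/2 = 118 (positive ⇒ counter-clockwise traversal).

118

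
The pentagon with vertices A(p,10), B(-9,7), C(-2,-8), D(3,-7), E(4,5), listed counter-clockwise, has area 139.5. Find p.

-9

The doubled signed area Σ (x_i y_{i+1} − x_{i+1} y_i) is linear in p.
With p=0 it equals 297; the coefficient of p is 2 (from the two edges through A).
So 2·p + 297 = 2·139.5 = 279 ⇒ p = -9.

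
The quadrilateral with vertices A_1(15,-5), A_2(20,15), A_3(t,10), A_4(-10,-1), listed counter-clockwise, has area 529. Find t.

-23

The doubled signed area Σ (x_i y_{i+1} − x_{i+1} y_i) is linear in t.
With t=0 it equals 690; the coefficient of t is -16 (from the two edges through A_3).
So -16·t + 690 = 2·529 = 1058 ⇒ t = -23.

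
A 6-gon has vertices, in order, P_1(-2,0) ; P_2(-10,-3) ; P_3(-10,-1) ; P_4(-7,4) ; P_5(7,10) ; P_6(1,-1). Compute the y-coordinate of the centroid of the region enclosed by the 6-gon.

3

Apply Gauss's area formula. First the cross-terms c_i = x_i·y_{i+1} − x_{i+1}·y_i:
  6, -20, -47, -98, -17, -2  ⇒  2A = -178, A = -89.
Then Σ (y_i + y_{i+1})·c_i = -1602, so ȳ = -1602 / (6·(-89)) = 3.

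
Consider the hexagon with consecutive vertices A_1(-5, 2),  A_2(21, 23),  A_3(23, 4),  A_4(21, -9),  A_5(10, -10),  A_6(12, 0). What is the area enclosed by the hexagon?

434.5

Cross-terms: -157, -445, -291, -120, 120, 24  ⇒  Σ = -869
Area = |Σ|/2 = 434.5.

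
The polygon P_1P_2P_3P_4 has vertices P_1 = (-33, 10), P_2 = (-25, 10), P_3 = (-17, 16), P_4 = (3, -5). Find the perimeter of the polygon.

86

|P_1P_2| = √((8)² + (0)²) = √64 = 8
|P_2P_3| = √((8)² + (6)²) = √100 = 10
|P_3P_4| = √((20)² + (-21)²) = √841 = 29
|P_4P_1| = √((-36)² + (15)²) = √1521 = 39
Perimeter = 8 + 10 + 29 + 39 = 86.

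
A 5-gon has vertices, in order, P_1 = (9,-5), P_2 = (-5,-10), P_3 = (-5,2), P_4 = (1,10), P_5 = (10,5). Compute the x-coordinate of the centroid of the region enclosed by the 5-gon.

2

Apply Gauss's area formula. First the cross-terms c_i = x_i·y_{i+1} − x_{i+1}·y_i:
  -115, -60, -52, -95, -95  ⇒  2A = -417, A = -208.5.
Then Σ (x_i + x_{i+1})·c_i = -2502, so x̄ = -2502 / (6·(-208.5)) = 2.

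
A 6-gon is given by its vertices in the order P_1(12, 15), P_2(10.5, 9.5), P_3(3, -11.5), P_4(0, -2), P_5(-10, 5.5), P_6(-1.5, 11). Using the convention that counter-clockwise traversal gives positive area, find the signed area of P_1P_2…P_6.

Σ = (-43.5) + (-149.25) + (-6) + (-20) + (-101.75) + (-154.5) = -475
Signed area = Σ/2 = -237.5 (negative ⇒ clockwise traversal).

-237.5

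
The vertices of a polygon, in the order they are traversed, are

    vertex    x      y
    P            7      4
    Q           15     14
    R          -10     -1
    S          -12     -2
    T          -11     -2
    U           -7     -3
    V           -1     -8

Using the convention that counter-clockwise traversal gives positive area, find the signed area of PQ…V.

Σ = (38) + (125) + (8) + (2) + (19) + (53) + (52) = 297
Signed area = Σ/2 = 148.5 (positive ⇒ counter-clockwise traversal).

148.5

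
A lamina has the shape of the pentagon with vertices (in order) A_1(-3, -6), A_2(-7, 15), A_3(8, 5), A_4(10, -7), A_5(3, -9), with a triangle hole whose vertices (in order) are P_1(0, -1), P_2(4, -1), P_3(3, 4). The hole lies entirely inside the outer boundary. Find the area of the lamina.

Outer boundary:
Apply the shoelace formula: 2A = Σ (x_i·y_{i+1} − x_{i+1}·y_i), indices taken mod 5.
Cross-terms: -87, -155, -106, -69, -45  ⇒  Σ = -462
Area = |Σ|/2 = 231.
Hole:
Apply the shoelace formula: 2A = Σ (x_i·y_{i+1} − x_{i+1}·y_i), indices taken mod 3.
Σ = (4) + (19) + (-3) = 20
Area = |Σ|/2 = 10.
Net area = 231 − 10 = 221.

221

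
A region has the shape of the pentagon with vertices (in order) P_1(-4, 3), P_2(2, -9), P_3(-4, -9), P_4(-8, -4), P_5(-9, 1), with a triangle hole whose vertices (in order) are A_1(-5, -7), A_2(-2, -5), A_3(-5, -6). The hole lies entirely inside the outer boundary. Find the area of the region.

72

Outer boundary:
Apply the surveyor's formula: 2A = Σ (x_i·y_{i+1} − x_{i+1}·y_i), indices taken mod 5.
Σ = (30) + (-54) + (-56) + (-44) + (-23) = -147
Area = |Σ|/2 = 73.5.
Hole:
Apply the surveyor's formula: 2A = Σ (x_i·y_{i+1} − x_{i+1}·y_i), indices taken mod 3.
A_1→A_2: (-5)(-5) − (-2)(-7) = 11
A_2→A_3: (-2)(-6) − (-5)(-5) = -13
A_3→A_1: (-5)(-7) − (-5)(-6) = 5
Σ = 3
Area = |Σ|/2 = 1.5.
Net area = 73.5 − 1.5 = 72.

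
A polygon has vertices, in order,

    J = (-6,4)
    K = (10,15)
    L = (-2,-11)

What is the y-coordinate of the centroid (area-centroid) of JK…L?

8/3

Apply the surveyor's formula. First the cross-terms c_i = x_i·y_{i+1} − x_{i+1}·y_i:
  -130, -80, -74  ⇒  2A = -284, A = -142.
Then Σ (y_i + y_{i+1})·c_i = -2272, so ȳ = -2272 / (6·(-142)) = 8/3.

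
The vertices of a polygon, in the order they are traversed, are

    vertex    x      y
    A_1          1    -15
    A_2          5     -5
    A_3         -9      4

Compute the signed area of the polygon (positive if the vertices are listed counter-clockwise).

88

Cross-terms: 70, -25, 131  ⇒  Σ = 176
Signed area = Σ/2 = 88 (positive ⇒ counter-clockwise traversal).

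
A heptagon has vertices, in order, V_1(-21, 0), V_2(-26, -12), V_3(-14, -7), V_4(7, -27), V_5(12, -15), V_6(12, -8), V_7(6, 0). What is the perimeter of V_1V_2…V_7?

112

|V_1V_2| = √((-5)² + (-12)²) = √169 = 13
|V_2V_3| = √((12)² + (5)²) = √169 = 13
|V_3V_4| = √((21)² + (-20)²) = √841 = 29
|V_4V_5| = √((5)² + (12)²) = √169 = 13
|V_5V_6| = √((0)² + (7)²) = √49 = 7
|V_6V_7| = √((-6)² + (8)²) = √100 = 10
|V_7V_1| = √((-27)² + (0)²) = √729 = 27
Perimeter = 13 + 13 + 29 + 13 + 7 + 10 + 27 = 112.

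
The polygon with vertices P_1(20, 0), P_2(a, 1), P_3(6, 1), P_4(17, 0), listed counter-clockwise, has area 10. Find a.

Write out the shoelace sum; only the two edges meeting at P_2 involve a:
2·Area = [(20·1 − a·0) + (a·1 − 6·1)] + -17
       = 1·a + -3 = 20
⇒ a = 23.

23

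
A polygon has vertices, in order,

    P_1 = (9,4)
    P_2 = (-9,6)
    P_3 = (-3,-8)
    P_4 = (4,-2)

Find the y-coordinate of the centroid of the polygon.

Apply the surveyor's formula. First the cross-terms c_i = x_i·y_{i+1} − x_{i+1}·y_i:
  90, 90, 38, 34  ⇒  2A = 252, A = 126.
Then Σ (y_i + y_{i+1})·c_i = 408, so ȳ = 408 / (6·126) = 34/63.

34/63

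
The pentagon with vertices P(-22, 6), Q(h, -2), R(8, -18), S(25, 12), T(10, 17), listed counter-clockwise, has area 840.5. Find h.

The doubled signed area Σ (x_i y_{i+1} − x_{i+1} y_i) is linear in h.
With h=0 it equals 1345; the coefficient of h is -24 (from the two edges through Q).
So -24·h + 1345 = 2·840.5 = 1681 ⇒ h = -14.

-14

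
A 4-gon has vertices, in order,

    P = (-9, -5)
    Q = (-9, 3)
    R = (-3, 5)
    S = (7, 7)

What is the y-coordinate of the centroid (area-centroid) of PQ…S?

95/51

Apply the surveyor's formula. First the cross-terms c_i = x_i·y_{i+1} − x_{i+1}·y_i:
  -72, -36, -56, 28  ⇒  2A = -136, A = -68.
Then Σ (y_i + y_{i+1})·c_i = -760, so ȳ = -760 / (6·(-68)) = 95/51.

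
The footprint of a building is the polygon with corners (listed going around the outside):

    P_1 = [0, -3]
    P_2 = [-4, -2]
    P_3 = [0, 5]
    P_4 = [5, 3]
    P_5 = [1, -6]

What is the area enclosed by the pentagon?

46.5

Σ = (-12) + (-20) + (-25) + (-33) + (-3) = -93
Area = |Σ|/2 = 46.5.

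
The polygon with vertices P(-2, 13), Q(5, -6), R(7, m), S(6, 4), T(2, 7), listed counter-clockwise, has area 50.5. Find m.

-10

Write out the shoelace sum; only the two edges meeting at R involve m:
2·Area = [(5·m − 7·(-6)) + (7·4 − 6·m)] + 21
       = -1·m + 91 = 101
⇒ m = -10.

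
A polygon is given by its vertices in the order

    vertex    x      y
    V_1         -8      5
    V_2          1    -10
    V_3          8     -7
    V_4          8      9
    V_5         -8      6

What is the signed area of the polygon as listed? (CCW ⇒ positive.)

V_1→V_2: (-8)(-10) − (1)(5) = 75
V_2→V_3: (1)(-7) − (8)(-10) = 73
V_3→V_4: (8)(9) − (8)(-7) = 128
V_4→V_5: (8)(6) − (-8)(9) = 120
V_5→V_1: (-8)(5) − (-8)(6) = 8
Σ = 404
Signed area = Σ/2 = 202 (positive ⇒ counter-clockwise traversal).

202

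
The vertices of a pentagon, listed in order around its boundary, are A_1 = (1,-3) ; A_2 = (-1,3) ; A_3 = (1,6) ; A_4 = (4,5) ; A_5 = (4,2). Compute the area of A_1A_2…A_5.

27

Apply the surveyor's formula: 2A = Σ (x_i·y_{i+1} − x_{i+1}·y_i), indices taken mod 5.
Cross-terms: 0, -9, -19, -12, -14  ⇒  Σ = -54
Area = |Σ|/2 = 27.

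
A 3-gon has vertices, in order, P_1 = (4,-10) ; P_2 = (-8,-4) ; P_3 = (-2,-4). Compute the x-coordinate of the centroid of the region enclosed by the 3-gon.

Apply Gauss's area formula. First the cross-terms c_i = x_i·y_{i+1} − x_{i+1}·y_i:
  -96, 24, 36  ⇒  2A = -36, A = -18.
Then Σ (x_i + x_{i+1})·c_i = 216, so x̄ = 216 / (6·(-18)) = -2.

-2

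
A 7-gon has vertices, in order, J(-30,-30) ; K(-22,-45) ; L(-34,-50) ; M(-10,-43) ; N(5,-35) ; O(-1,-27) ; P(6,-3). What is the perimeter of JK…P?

|JK| = √((8)² + (-15)²) = √289 = 17
|KL| = √((-12)² + (-5)²) = √169 = 13
|LM| = √((24)² + (7)²) = √625 = 25
|MN| = √((15)² + (8)²) = √289 = 17
|NO| = √((-6)² + (8)²) = √100 = 10
|OP| = √((7)² + (24)²) = √625 = 25
|PJ| = √((-36)² + (-27)²) = √2025 = 45
Perimeter = 17 + 13 + 25 + 17 + 10 + 25 + 45 = 152.

152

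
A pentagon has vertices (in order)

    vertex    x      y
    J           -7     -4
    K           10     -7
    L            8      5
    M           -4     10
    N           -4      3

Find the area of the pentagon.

Apply Gauss's area formula: 2A = Σ (x_i·y_{i+1} − x_{i+1}·y_i), indices taken mod 5.
Σ = (89) + (106) + (100) + (28) + (37) = 360
Area = |Σ|/2 = 180.

180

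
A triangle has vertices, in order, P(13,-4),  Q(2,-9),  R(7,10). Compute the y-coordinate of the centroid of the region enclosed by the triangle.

-1

Apply the shoelace (surveyor's) formula. First the cross-terms c_i = x_i·y_{i+1} − x_{i+1}·y_i:
  -109, 83, -158  ⇒  2A = -184, A = -92.
Then Σ (y_i + y_{i+1})·c_i = 552, so ȳ = 552 / (6·(-92)) = -1.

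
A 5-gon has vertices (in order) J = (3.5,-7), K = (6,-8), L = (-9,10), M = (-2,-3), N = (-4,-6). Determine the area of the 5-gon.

49

Apply the shoelace (surveyor's) formula: 2A = Σ (x_i·y_{i+1} − x_{i+1}·y_i), indices taken mod 5.
Σ = (14) + (-12) + (47) + (0) + (49) = 98
Area = |Σ|/2 = 49.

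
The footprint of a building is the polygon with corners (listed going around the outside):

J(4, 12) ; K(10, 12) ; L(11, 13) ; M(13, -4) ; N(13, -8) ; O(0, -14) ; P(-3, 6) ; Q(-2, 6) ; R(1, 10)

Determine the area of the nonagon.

311.5

Apply the surveyor's formula: 2A = Σ (x_i·y_{i+1} − x_{i+1}·y_i), indices taken mod 9.
Σ = (-72) + (-2) + (-213) + (-52) + (-182) + (-42) + (-6) + (-26) + (-28) = -623
Area = |Σ|/2 = 311.5.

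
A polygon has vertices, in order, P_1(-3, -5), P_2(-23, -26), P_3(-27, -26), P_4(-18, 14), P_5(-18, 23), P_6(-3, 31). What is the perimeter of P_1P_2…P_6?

|P_1P_2| = √((-20)² + (-21)²) = √841 = 29
|P_2P_3| = √((-4)² + (0)²) = √16 = 4
|P_3P_4| = √((9)² + (40)²) = √1681 = 41
|P_4P_5| = √((0)² + (9)²) = √81 = 9
|P_5P_6| = √((15)² + (8)²) = √289 = 17
|P_6P_1| = √((0)² + (-36)²) = √1296 = 36
Perimeter = 29 + 4 + 41 + 9 + 17 + 36 = 136.

136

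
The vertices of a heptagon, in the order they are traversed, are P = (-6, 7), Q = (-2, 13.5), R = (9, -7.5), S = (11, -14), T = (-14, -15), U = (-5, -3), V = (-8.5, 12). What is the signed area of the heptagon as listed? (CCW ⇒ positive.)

Cross-terms: -67, -106.5, -43.5, -361, -33, -85.5, 12.5  ⇒  Σ = -684
Signed area = Σ/2 = -342 (negative ⇒ clockwise traversal).

-342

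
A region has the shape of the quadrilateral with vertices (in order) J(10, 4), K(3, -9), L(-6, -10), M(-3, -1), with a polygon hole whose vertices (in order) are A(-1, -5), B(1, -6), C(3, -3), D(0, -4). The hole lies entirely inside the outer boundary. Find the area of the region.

101

Outer boundary:
Apply the surveyor's formula: 2A = Σ (x_i·y_{i+1} − x_{i+1}·y_i), indices taken mod 4.
J→K: (10)(-9) − (3)(4) = -102
K→L: (3)(-10) − (-6)(-9) = -84
L→M: (-6)(-1) − (-3)(-10) = -24
M→J: (-3)(4) − (10)(-1) = -2
Σ = -212
Area = |Σ|/2 = 106.
Hole:
Apply the shoelace formula: 2A = Σ (x_i·y_{i+1} − x_{i+1}·y_i), indices taken mod 4.
A→B: (-1)(-6) − (1)(-5) = 11
B→C: (1)(-3) − (3)(-6) = 15
C→D: (3)(-4) − (0)(-3) = -12
D→A: (0)(-5) − (-1)(-4) = -4
Σ = 10
Area = |Σ|/2 = 5.
Net area = 106 − 5 = 101.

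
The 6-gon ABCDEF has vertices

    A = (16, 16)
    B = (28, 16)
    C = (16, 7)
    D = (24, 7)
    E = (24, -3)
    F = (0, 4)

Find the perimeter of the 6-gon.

|AB| = √((12)² + (0)²) = √144 = 12
|BC| = √((-12)² + (-9)²) = √225 = 15
|CD| = √((8)² + (0)²) = √64 = 8
|DE| = √((0)² + (-10)²) = √100 = 10
|EF| = √((-24)² + (7)²) = √625 = 25
|FA| = √((16)² + (12)²) = √400 = 20
Perimeter = 12 + 15 + 8 + 10 + 25 + 20 = 90.

90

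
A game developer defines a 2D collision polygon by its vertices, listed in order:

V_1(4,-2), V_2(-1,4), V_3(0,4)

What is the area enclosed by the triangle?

Apply the shoelace formula: 2A = Σ (x_i·y_{i+1} − x_{i+1}·y_i), indices taken mod 3.
Cross-terms: 14, -4, -16  ⇒  Σ = -6
Area = |Σ|/2 = 3.

3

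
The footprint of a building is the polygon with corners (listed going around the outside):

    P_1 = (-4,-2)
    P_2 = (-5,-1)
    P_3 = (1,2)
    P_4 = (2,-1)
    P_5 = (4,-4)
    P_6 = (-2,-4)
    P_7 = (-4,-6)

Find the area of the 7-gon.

Apply the shoelace formula: 2A = Σ (x_i·y_{i+1} − x_{i+1}·y_i), indices taken mod 7.
Σ = (-6) + (-9) + (-5) + (-4) + (-24) + (-4) + (-16) = -68
Area = |Σ|/2 = 34.

34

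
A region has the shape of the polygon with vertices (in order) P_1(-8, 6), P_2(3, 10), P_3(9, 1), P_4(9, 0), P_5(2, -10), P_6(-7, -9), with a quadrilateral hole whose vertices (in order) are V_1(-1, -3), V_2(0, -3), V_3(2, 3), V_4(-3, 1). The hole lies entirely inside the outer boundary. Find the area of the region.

Outer boundary:
Σ = (-98) + (-87) + (-9) + (-90) + (-88) + (-114) = -486
Area = |Σ|/2 = 243.
Hole:
Σ = (3) + (6) + (11) + (10) = 30
Area = |Σ|/2 = 15.
Net area = 243 − 15 = 228.

228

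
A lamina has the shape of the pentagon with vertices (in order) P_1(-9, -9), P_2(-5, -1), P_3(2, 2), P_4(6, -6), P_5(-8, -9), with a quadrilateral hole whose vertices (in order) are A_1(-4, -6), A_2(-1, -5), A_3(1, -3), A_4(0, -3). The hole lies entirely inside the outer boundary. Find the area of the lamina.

Outer boundary:
Σ = (-36) + (-8) + (-24) + (-102) + (-9) = -179
Area = |Σ|/2 = 89.5.
Hole:
Apply Gauss's area formula: 2A = Σ (x_i·y_{i+1} − x_{i+1}·y_i), indices taken mod 4.
Cross-terms: 14, 8, -3, -12  ⇒  Σ = 7
Area = |Σ|/2 = 3.5.
Net area = 89.5 − 3.5 = 86.

86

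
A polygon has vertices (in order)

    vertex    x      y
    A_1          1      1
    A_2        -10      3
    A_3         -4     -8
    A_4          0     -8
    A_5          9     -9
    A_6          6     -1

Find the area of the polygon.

Σ = (13) + (92) + (32) + (72) + (45) + (7) = 261
Area = |Σ|/2 = 130.5.

130.5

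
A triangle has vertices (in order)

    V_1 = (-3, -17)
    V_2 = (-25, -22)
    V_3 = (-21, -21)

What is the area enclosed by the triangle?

1

Cross-terms: -359, 63, 294  ⇒  Σ = -2
Area = |Σ|/2 = 1.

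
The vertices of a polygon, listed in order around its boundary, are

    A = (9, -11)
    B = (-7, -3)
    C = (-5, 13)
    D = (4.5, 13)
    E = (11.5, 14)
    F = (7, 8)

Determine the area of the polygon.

287.5

Cross-terms: -104, -106, -123.5, -86.5, -6, -149  ⇒  Σ = -575
Area = |Σ|/2 = 287.5.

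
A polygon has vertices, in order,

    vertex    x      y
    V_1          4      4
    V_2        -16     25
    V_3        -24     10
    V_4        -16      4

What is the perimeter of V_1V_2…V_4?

76

|V_1V_2| = √((-20)² + (21)²) = √841 = 29
|V_2V_3| = √((-8)² + (-15)²) = √289 = 17
|V_3V_4| = √((8)² + (-6)²) = √100 = 10
|V_4V_1| = √((20)² + (0)²) = √400 = 20
Perimeter = 29 + 17 + 10 + 20 = 76.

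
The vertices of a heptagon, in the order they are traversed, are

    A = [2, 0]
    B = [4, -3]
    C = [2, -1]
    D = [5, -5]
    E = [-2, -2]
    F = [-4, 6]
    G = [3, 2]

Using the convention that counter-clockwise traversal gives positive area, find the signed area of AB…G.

A→B: (2)(-3) − (4)(0) = -6
B→C: (4)(-1) − (2)(-3) = 2
C→D: (2)(-5) − (5)(-1) = -5
D→E: (5)(-2) − (-2)(-5) = -20
E→F: (-2)(6) − (-4)(-2) = -20
F→G: (-4)(2) − (3)(6) = -26
G→A: (3)(0) − (2)(2) = -4
Σ = -79
Signed area = Σ/2 = -39.5 (negative ⇒ clockwise traversal).

-39.5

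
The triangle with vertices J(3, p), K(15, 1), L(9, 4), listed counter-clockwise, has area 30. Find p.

The doubled signed area Σ (x_i y_{i+1} − x_{i+1} y_i) is linear in p.
With p=0 it equals 42; the coefficient of p is -6 (from the two edges through J).
So -6·p + 42 = 2·30 = 60 ⇒ p = -3.

-3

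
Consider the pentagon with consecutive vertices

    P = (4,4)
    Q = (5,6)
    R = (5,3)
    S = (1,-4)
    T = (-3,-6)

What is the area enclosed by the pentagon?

Cross-terms: 4, -15, -23, -18, 12  ⇒  Σ = -40
Area = |Σ|/2 = 20.

20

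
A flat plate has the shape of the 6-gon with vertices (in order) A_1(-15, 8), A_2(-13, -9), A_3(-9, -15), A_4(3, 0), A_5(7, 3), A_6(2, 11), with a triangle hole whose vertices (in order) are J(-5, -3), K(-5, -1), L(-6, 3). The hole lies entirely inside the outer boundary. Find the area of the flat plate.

Outer boundary:
Apply the surveyor's formula: 2A = Σ (x_i·y_{i+1} − x_{i+1}·y_i), indices taken mod 6.
Σ = (239) + (114) + (45) + (9) + (71) + (181) = 659
Area = |Σ|/2 = 329.5.
Hole:
J→K: (-5)(-1) − (-5)(-3) = -10
K→L: (-5)(3) − (-6)(-1) = -21
L→J: (-6)(-3) − (-5)(3) = 33
Σ = 2
Area = |Σ|/2 = 1.
Net area = 329.5 − 1 = 328.5.

328.5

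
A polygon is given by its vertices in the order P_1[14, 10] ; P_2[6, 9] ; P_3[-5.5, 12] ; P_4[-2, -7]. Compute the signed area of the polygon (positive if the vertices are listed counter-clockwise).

Σ = (66) + (121.5) + (62.5) + (78) = 328
Signed area = Σ/2 = 164 (positive ⇒ counter-clockwise traversal).

164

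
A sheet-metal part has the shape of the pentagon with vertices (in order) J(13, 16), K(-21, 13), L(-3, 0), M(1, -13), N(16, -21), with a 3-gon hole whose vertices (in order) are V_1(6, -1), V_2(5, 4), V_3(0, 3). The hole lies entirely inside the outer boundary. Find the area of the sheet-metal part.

636.5

Outer boundary:
Cross-terms: 505, 39, 39, 187, 529  ⇒  Σ = 1299
Area = |Σ|/2 = 649.5.
Hole:
Apply Gauss's area formula: 2A = Σ (x_i·y_{i+1} − x_{i+1}·y_i), indices taken mod 3.
Cross-terms: 29, 15, -18  ⇒  Σ = 26
Area = |Σ|/2 = 13.
Net area = 649.5 − 13 = 636.5.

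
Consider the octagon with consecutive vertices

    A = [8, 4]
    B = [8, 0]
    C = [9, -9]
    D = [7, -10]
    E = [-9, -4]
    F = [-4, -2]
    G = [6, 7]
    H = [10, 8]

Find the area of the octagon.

Σ = (-32) + (-72) + (-27) + (-118) + (2) + (-16) + (-22) + (-24) = -309
Area = |Σ|/2 = 154.5.

154.5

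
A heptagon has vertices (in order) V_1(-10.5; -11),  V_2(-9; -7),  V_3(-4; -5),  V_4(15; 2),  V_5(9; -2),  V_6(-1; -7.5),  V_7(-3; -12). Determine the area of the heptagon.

Apply the shoelace formula: 2A = Σ (x_i·y_{i+1} − x_{i+1}·y_i), indices taken mod 7.
V_1→V_2: (-10.5)(-7) − (-9)(-11) = -25.5
V_2→V_3: (-9)(-5) − (-4)(-7) = 17
V_3→V_4: (-4)(2) − (15)(-5) = 67
V_4→V_5: (15)(-2) − (9)(2) = -48
V_5→V_6: (9)(-7.5) − (-1)(-2) = -69.5
V_6→V_7: (-1)(-12) − (-3)(-7.5) = -10.5
V_7→V_1: (-3)(-11) − (-10.5)(-12) = -93
Σ = -162.5
Area = |Σ|/2 = 81.25.

81.25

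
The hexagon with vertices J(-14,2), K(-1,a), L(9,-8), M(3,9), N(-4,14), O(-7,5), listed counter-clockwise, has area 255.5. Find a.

The doubled signed area Σ (x_i y_{i+1} − x_{i+1} y_i) is linear in a.
With a=0 it equals 327; the coefficient of a is -23 (from the two edges through K).
So -23·a + 327 = 2·255.5 = 511 ⇒ a = -8.

-8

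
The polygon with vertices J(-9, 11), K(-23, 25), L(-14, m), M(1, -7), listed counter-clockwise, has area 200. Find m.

The doubled signed area Σ (x_i y_{i+1} − x_{i+1} y_i) is linear in m.
With m=0 it equals 424; the coefficient of m is -24 (from the two edges through L).
So -24·m + 424 = 2·200 = 400 ⇒ m = 1.

1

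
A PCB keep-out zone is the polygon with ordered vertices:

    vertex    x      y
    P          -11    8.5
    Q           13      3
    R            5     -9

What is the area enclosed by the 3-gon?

Apply the shoelace formula: 2A = Σ (x_i·y_{i+1} − x_{i+1}·y_i), indices taken mod 3.
Cross-terms: -143.5, -132, -56.5  ⇒  Σ = -332
Area = |Σ|/2 = 166.

166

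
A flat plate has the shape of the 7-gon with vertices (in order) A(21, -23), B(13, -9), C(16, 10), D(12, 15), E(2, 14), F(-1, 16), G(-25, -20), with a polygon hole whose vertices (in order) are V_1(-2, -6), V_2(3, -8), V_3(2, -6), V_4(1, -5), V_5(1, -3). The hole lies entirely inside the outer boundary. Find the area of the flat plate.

1042.5

Outer boundary:
Apply Gauss's area formula: 2A = Σ (x_i·y_{i+1} − x_{i+1}·y_i), indices taken mod 7.
A→B: (21)(-9) − (13)(-23) = 110
B→C: (13)(10) − (16)(-9) = 274
C→D: (16)(15) − (12)(10) = 120
D→E: (12)(14) − (2)(15) = 138
E→F: (2)(16) − (-1)(14) = 46
F→G: (-1)(-20) − (-25)(16) = 420
G→A: (-25)(-23) − (21)(-20) = 995
Σ = 2103
Area = |Σ|/2 = 1051.5.
Hole:
Cross-terms: 34, -2, -4, 2, -12  ⇒  Σ = 18
Area = |Σ|/2 = 9.
Net area = 1051.5 − 9 = 1042.5.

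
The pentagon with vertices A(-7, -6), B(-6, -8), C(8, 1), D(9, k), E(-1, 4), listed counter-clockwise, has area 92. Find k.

5

Write out the shoelace sum; only the two edges meeting at D involve k:
2·Area = [(8·k − 9·1) + (9·4 − (-1)·k)] + 112
       = 9·k + 139 = 184
⇒ k = 5.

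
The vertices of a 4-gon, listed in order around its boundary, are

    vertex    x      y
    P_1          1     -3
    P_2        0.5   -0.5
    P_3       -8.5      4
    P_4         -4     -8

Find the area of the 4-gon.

51.375

Σ = (1) + (-2.25) + (84) + (20) = 102.75
Area = |Σ|/2 = 51.375.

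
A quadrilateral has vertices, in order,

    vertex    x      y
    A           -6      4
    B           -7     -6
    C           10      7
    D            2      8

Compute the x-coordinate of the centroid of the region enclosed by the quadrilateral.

Apply the shoelace formula. First the cross-terms c_i = x_i·y_{i+1} − x_{i+1}·y_i:
  64, 11, 66, 56  ⇒  2A = 197, A = 98.5.
Then Σ (x_i + x_{i+1})·c_i = -231, so x̄ = -231 / (6·98.5) = -77/197.

-77/197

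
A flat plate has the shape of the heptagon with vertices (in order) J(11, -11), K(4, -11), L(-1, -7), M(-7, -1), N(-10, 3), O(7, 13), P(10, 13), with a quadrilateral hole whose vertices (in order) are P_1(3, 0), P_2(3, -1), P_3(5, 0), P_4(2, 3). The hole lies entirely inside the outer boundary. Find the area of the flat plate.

315

Outer boundary:
Cross-terms: -77, -39, -48, -31, -151, -39, -253  ⇒  Σ = -638
Area = |Σ|/2 = 319.
Hole:
Apply Gauss's area formula: 2A = Σ (x_i·y_{i+1} − x_{i+1}·y_i), indices taken mod 4.
Σ = (-3) + (5) + (15) + (-9) = 8
Area = |Σ|/2 = 4.
Net area = 319 − 4 = 315.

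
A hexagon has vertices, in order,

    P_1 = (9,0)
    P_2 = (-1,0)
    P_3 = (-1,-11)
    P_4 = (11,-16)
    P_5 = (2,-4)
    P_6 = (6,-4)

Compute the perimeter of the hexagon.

|P_1P_2| = √((-10)² + (0)²) = √100 = 10
|P_2P_3| = √((0)² + (-11)²) = √121 = 11
|P_3P_4| = √((12)² + (-5)²) = √169 = 13
|P_4P_5| = √((-9)² + (12)²) = √225 = 15
|P_5P_6| = √((4)² + (0)²) = √16 = 4
|P_6P_1| = √((3)² + (4)²) = √25 = 5
Perimeter = 10 + 11 + 13 + 15 + 4 + 5 = 58.

58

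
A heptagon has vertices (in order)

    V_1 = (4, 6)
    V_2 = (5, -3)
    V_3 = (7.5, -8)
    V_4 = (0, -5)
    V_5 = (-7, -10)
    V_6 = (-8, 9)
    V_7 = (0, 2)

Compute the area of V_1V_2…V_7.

149.5

Apply Gauss's area formula: 2A = Σ (x_i·y_{i+1} − x_{i+1}·y_i), indices taken mod 7.
Σ = (-42) + (-17.5) + (-37.5) + (-35) + (-143) + (-16) + (-8) = -299
Area = |Σ|/2 = 149.5.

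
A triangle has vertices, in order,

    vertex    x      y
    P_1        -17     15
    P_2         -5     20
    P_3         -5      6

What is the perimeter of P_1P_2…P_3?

42

|P_1P_2| = √((12)² + (5)²) = √169 = 13
|P_2P_3| = √((0)² + (-14)²) = √196 = 14
|P_3P_1| = √((-12)² + (9)²) = √225 = 15
Perimeter = 13 + 14 + 15 = 42.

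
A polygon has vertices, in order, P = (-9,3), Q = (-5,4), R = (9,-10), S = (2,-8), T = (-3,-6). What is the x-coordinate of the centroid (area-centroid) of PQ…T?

-95/79

Apply Gauss's area formula. First the cross-terms c_i = x_i·y_{i+1} − x_{i+1}·y_i:
  -21, 14, -52, -36, -63  ⇒  2A = -158, A = -79.
Then Σ (x_i + x_{i+1})·c_i = 570, so x̄ = 570 / (6·(-79)) = -95/79.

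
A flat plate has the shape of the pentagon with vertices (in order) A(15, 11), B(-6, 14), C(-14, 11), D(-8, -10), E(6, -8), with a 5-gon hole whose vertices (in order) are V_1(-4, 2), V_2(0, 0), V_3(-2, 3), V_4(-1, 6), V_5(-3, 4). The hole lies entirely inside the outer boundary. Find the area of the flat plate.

464.5

Outer boundary:
Apply Gauss's area formula: 2A = Σ (x_i·y_{i+1} − x_{i+1}·y_i), indices taken mod 5.
A→B: (15)(14) − (-6)(11) = 276
B→C: (-6)(11) − (-14)(14) = 130
C→D: (-14)(-10) − (-8)(11) = 228
D→E: (-8)(-8) − (6)(-10) = 124
E→A: (6)(11) − (15)(-8) = 186
Σ = 944
Area = |Σ|/2 = 472.
Hole:
Apply the shoelace formula: 2A = Σ (x_i·y_{i+1} − x_{i+1}·y_i), indices taken mod 5.
Σ = (0) + (0) + (-9) + (14) + (10) = 15
Area = |Σ|/2 = 7.5.
Net area = 472 − 7.5 = 464.5.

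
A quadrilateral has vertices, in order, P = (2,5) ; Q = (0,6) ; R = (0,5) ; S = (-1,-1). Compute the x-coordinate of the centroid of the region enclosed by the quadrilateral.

8/21

Apply the shoelace (surveyor's) formula. First the cross-terms c_i = x_i·y_{i+1} − x_{i+1}·y_i:
  12, 0, 5, -3  ⇒  2A = 14, A = 7.
Then Σ (x_i + x_{i+1})·c_i = 16, so x̄ = 16 / (6·7) = 8/21.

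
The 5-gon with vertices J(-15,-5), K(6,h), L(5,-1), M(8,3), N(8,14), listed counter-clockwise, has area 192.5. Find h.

The doubled signed area Σ (x_i y_{i+1} − x_{i+1} y_i) is linear in h.
With h=0 it equals 305; the coefficient of h is -20 (from the two edges through K).
So -20·h + 305 = 2·192.5 = 385 ⇒ h = -4.

-4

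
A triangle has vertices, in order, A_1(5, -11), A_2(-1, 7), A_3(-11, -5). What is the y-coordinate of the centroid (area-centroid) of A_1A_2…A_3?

-3

Apply the shoelace formula. First the cross-terms c_i = x_i·y_{i+1} − x_{i+1}·y_i:
  24, 82, 146  ⇒  2A = 252, A = 126.
Then Σ (y_i + y_{i+1})·c_i = -2268, so ȳ = -2268 / (6·126) = -3.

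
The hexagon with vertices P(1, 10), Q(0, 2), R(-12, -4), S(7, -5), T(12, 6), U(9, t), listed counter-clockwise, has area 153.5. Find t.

Write out the shoelace sum; only the two edges meeting at U involve t:
2·Area = [(12·t − 9·6) + (9·10 − 1·t)] + 216
       = 11·t + 252 = 307
⇒ t = 5.

5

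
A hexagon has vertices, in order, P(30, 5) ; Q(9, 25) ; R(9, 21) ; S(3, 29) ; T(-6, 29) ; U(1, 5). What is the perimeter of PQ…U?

|PQ| = √((-21)² + (20)²) = √841 = 29
|QR| = √((0)² + (-4)²) = √16 = 4
|RS| = √((-6)² + (8)²) = √100 = 10
|ST| = √((-9)² + (0)²) = √81 = 9
|TU| = √((7)² + (-24)²) = √625 = 25
|UP| = √((29)² + (0)²) = √841 = 29
Perimeter = 29 + 4 + 10 + 9 + 25 + 29 = 106.

106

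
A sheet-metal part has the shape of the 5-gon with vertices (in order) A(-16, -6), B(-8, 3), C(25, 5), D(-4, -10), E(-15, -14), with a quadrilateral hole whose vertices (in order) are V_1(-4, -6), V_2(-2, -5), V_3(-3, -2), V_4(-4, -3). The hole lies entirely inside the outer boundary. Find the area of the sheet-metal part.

329.5

Outer boundary:
Σ = (-96) + (-115) + (-230) + (-94) + (-134) = -669
Area = |Σ|/2 = 334.5.
Hole:
Apply Gauss's area formula: 2A = Σ (x_i·y_{i+1} − x_{i+1}·y_i), indices taken mod 4.
V_1→V_2: (-4)(-5) − (-2)(-6) = 8
V_2→V_3: (-2)(-2) − (-3)(-5) = -11
V_3→V_4: (-3)(-3) − (-4)(-2) = 1
V_4→V_1: (-4)(-6) − (-4)(-3) = 12
Σ = 10
Area = |Σ|/2 = 5.
Net area = 334.5 − 5 = 329.5.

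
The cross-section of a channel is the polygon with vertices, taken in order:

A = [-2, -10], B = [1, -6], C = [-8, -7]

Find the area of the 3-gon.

Apply the shoelace (surveyor's) formula: 2A = Σ (x_i·y_{i+1} − x_{i+1}·y_i), indices taken mod 3.
Cross-terms: 22, -55, 66  ⇒  Σ = 33
Area = |Σ|/2 = 16.5.

16.5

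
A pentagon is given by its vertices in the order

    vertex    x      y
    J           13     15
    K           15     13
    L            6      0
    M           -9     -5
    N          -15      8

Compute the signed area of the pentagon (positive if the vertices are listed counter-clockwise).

-320

Σ = (-56) + (-78) + (-30) + (-147) + (-329) = -640
Signed area = Σ/2 = -320 (negative ⇒ clockwise traversal).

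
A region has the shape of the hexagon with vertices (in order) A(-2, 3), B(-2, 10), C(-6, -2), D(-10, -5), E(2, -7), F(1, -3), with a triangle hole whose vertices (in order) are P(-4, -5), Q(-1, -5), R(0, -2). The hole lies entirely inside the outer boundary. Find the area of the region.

64.5

Outer boundary:
Apply the surveyor's formula: 2A = Σ (x_i·y_{i+1} − x_{i+1}·y_i), indices taken mod 6.
Σ = (-14) + (64) + (10) + (80) + (1) + (-3) = 138
Area = |Σ|/2 = 69.
Hole:
Σ = (15) + (2) + (-8) = 9
Area = |Σ|/2 = 4.5.
Net area = 69 − 4.5 = 64.5.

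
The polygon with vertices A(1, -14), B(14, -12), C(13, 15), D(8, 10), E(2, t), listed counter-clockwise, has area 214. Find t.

Write out the shoelace sum; only the two edges meeting at E involve t:
2·Area = [(8·t − 2·10) + (2·(-14) − 1·t)] + 560
       = 7·t + 512 = 428
⇒ t = -12.

-12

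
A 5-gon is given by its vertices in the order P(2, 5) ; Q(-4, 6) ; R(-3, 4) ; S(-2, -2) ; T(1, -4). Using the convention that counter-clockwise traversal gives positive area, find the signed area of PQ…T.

Apply the shoelace (surveyor's) formula: 2A = Σ (x_i·y_{i+1} − x_{i+1}·y_i), indices taken mod 5.
Cross-terms: 32, 2, 14, 10, 13  ⇒  Σ = 71
Signed area = Σ/2 = 35.5 (positive ⇒ counter-clockwise traversal).

35.5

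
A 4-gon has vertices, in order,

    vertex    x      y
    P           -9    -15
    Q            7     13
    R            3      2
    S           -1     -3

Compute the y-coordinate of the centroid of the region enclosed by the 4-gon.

Apply the shoelace (surveyor's) formula. First the cross-terms c_i = x_i·y_{i+1} − x_{i+1}·y_i:
  -12, -25, -7, -12  ⇒  2A = -56, A = -28.
Then Σ (y_i + y_{i+1})·c_i = -128, so ȳ = -128 / (6·(-28)) = 16/21.

16/21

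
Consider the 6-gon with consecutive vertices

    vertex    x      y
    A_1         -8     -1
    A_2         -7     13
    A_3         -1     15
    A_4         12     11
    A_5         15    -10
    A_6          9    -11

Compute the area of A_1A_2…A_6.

425.5

Apply the shoelace (surveyor's) formula: 2A = Σ (x_i·y_{i+1} − x_{i+1}·y_i), indices taken mod 6.
Σ = (-111) + (-92) + (-191) + (-285) + (-75) + (-97) = -851
Area = |Σ|/2 = 425.5.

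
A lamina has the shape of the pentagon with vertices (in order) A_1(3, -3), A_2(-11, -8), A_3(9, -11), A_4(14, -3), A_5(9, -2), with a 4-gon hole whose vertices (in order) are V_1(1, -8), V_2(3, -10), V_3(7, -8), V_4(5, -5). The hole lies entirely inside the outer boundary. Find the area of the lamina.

Outer boundary:
Σ = (-57) + (193) + (127) + (-1) + (-21) = 241
Area = |Σ|/2 = 120.5.
Hole:
V_1→V_2: (1)(-10) − (3)(-8) = 14
V_2→V_3: (3)(-8) − (7)(-10) = 46
V_3→V_4: (7)(-5) − (5)(-8) = 5
V_4→V_1: (5)(-8) − (1)(-5) = -35
Σ = 30
Area = |Σ|/2 = 15.
Net area = 120.5 − 15 = 105.5.

105.5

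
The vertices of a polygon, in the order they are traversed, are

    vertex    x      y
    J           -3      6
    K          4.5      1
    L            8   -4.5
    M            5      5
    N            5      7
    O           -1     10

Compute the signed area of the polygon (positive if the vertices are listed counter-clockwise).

Apply the shoelace formula: 2A = Σ (x_i·y_{i+1} − x_{i+1}·y_i), indices taken mod 6.
Σ = (-30) + (-28.25) + (62.5) + (10) + (57) + (24) = 95.25
Signed area = Σ/2 = 47.625 (positive ⇒ counter-clockwise traversal).

47.625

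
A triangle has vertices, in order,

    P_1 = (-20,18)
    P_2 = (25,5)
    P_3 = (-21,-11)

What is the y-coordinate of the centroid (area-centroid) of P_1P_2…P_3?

Apply the shoelace (surveyor's) formula. First the cross-terms c_i = x_i·y_{i+1} − x_{i+1}·y_i:
  -550, -170, -598  ⇒  2A = -1318, A = -659.
Then Σ (y_i + y_{i+1})·c_i = -15816, so ȳ = -15816 / (6·(-659)) = 4.

4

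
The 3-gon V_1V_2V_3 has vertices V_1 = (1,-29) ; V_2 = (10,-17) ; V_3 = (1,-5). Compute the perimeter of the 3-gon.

54

|V_1V_2| = √((9)² + (12)²) = √225 = 15
|V_2V_3| = √((-9)² + (12)²) = √225 = 15
|V_3V_1| = √((0)² + (-24)²) = √576 = 24
Perimeter = 15 + 15 + 24 = 54.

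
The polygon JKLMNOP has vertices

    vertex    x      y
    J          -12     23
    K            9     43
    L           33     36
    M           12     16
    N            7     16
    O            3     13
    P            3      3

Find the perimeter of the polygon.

|JK| = √((21)² + (20)²) = √841 = 29
|KL| = √((24)² + (-7)²) = √625 = 25
|LM| = √((-21)² + (-20)²) = √841 = 29
|MN| = √((-5)² + (0)²) = √25 = 5
|NO| = √((-4)² + (-3)²) = √25 = 5
|OP| = √((0)² + (-10)²) = √100 = 10
|PJ| = √((-15)² + (20)²) = √625 = 25
Perimeter = 29 + 25 + 29 + 5 + 5 + 10 + 25 = 128.

128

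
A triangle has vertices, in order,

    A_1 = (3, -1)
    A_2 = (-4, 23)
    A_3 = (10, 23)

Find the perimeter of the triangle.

|A_1A_2| = √((-7)² + (24)²) = √625 = 25
|A_2A_3| = √((14)² + (0)²) = √196 = 14
|A_3A_1| = √((-7)² + (-24)²) = √625 = 25
Perimeter = 25 + 14 + 25 = 64.

64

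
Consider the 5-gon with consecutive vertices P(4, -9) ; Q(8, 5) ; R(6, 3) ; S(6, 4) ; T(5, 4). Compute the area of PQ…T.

17.5

P→Q: (4)(5) − (8)(-9) = 92
Q→R: (8)(3) − (6)(5) = -6
R→S: (6)(4) − (6)(3) = 6
S→T: (6)(4) − (5)(4) = 4
T→P: (5)(-9) − (4)(4) = -61
Σ = 35
Area = |Σ|/2 = 17.5.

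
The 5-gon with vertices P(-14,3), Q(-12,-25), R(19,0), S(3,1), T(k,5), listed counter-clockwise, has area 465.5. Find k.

-17

Write out the shoelace sum; only the two edges meeting at T involve k:
2·Area = [(3·5 − k·1) + (k·3 − (-14)·5)] + 880
       = 2·k + 965 = 931
⇒ k = -17.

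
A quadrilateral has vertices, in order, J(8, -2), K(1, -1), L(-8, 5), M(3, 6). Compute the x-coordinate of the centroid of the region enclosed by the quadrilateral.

52/63

Apply the surveyor's formula. First the cross-terms c_i = x_i·y_{i+1} − x_{i+1}·y_i:
  -6, -3, -63, -54  ⇒  2A = -126, A = -63.
Then Σ (x_i + x_{i+1})·c_i = -312, so x̄ = -312 / (6·(-63)) = 52/63.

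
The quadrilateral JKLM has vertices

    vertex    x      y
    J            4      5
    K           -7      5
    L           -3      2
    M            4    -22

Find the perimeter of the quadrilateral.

68

|JK| = √((-11)² + (0)²) = √121 = 11
|KL| = √((4)² + (-3)²) = √25 = 5
|LM| = √((7)² + (-24)²) = √625 = 25
|MJ| = √((0)² + (27)²) = √729 = 27
Perimeter = 11 + 5 + 25 + 27 = 68.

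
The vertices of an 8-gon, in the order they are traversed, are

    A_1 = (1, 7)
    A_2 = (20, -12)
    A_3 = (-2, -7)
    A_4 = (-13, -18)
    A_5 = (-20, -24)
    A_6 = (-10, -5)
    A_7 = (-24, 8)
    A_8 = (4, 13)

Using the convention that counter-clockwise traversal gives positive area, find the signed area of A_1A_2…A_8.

A_1→A_2: (1)(-12) − (20)(7) = -152
A_2→A_3: (20)(-7) − (-2)(-12) = -164
A_3→A_4: (-2)(-18) − (-13)(-7) = -55
A_4→A_5: (-13)(-24) − (-20)(-18) = -48
A_5→A_6: (-20)(-5) − (-10)(-24) = -140
A_6→A_7: (-10)(8) − (-24)(-5) = -200
A_7→A_8: (-24)(13) − (4)(8) = -344
A_8→A_1: (4)(7) − (1)(13) = 15
Σ = -1088
Signed area = Σ/2 = -544 (negative ⇒ clockwise traversal).

-544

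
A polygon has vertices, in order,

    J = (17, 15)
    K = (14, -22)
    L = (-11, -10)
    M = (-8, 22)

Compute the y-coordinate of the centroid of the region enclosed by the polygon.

265/243

Apply the shoelace (surveyor's) formula. First the cross-terms c_i = x_i·y_{i+1} − x_{i+1}·y_i:
  -584, -382, -322, -494  ⇒  2A = -1782, A = -891.
Then Σ (y_i + y_{i+1})·c_i = -5830, so ȳ = -5830 / (6·(-891)) = 265/243.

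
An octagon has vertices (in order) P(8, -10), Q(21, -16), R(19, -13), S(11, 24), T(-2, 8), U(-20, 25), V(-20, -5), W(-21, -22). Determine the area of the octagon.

Apply Gauss's area formula: 2A = Σ (x_i·y_{i+1} − x_{i+1}·y_i), indices taken mod 8.
Cross-terms: 82, 31, 599, 136, 110, 600, 335, 386  ⇒  Σ = 2279
Area = |Σ|/2 = 1139.5.

1139.5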